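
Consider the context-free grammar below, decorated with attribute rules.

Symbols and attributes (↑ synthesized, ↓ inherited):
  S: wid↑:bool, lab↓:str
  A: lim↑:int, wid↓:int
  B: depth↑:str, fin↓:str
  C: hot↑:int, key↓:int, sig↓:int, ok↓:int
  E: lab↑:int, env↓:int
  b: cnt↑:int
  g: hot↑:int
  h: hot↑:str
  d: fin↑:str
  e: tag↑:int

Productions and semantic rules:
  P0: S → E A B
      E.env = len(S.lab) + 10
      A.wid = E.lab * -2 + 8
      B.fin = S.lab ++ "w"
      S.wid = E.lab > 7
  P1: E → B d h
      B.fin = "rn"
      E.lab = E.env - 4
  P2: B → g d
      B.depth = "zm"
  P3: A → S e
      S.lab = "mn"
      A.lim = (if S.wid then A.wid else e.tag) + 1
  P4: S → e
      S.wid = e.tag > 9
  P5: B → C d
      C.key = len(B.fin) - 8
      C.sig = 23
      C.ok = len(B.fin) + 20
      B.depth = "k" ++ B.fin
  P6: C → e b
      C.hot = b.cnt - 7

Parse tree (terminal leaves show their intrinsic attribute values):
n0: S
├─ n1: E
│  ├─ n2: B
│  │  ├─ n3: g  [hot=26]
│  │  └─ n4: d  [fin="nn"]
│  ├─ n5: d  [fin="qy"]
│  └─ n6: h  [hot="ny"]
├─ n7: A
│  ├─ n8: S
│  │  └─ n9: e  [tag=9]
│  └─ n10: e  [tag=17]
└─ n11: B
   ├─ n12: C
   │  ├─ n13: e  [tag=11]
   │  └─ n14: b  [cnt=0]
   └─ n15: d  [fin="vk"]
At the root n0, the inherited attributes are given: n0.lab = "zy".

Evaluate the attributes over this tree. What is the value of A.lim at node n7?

1. n0.lab = "zy"  [given at root]
2. n1.env = 12  [len(S.lab) + 10]
3. n2.fin = "rn"  ["rn"]
4. n3.hot = 26  [terminal]
5. n4.fin = "nn"  [terminal]
6. n2.depth = "zm"  ["zm"]
7. n5.fin = "qy"  [terminal]
8. n6.hot = "ny"  [terminal]
9. n1.lab = 8  [E.env - 4]
10. n7.wid = -8  [E.lab * -2 + 8]
11. n8.lab = "mn"  ["mn"]
12. n9.tag = 9  [terminal]
13. n8.wid = false  [e.tag > 9]
14. n10.tag = 17  [terminal]
15. n7.lim = 18  [(if S.wid then A.wid else e.tag) + 1]
16. n11.fin = "zyw"  [S.lab ++ "w"]
17. n12.key = -5  [len(B.fin) - 8]
18. n12.sig = 23  [23]
19. n12.ok = 23  [len(B.fin) + 20]
20. n13.tag = 11  [terminal]
21. n14.cnt = 0  [terminal]
22. n12.hot = -7  [b.cnt - 7]
23. n15.fin = "vk"  [terminal]
24. n11.depth = "kzyw"  ["k" ++ B.fin]
25. n0.wid = true  [E.lab > 7]

18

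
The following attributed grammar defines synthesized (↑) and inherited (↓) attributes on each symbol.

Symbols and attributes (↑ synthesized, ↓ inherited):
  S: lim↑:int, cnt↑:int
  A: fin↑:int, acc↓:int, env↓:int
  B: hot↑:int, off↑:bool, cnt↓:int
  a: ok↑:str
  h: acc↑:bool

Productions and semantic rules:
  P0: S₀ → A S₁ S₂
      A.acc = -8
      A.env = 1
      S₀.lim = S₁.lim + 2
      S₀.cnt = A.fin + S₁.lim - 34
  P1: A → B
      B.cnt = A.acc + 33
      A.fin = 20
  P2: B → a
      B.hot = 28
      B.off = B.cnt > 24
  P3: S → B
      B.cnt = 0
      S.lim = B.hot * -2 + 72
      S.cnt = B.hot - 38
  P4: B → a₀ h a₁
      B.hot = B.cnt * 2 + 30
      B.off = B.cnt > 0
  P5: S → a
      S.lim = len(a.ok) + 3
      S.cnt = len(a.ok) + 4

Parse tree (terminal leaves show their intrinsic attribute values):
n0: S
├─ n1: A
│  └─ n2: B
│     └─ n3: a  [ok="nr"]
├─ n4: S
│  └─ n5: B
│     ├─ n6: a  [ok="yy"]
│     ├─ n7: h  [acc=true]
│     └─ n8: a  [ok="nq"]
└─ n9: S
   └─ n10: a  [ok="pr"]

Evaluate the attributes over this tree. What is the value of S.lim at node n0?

1. n1.acc = -8  [-8]
2. n1.env = 1  [1]
3. n2.cnt = 25  [A.acc + 33]
4. n3.ok = "nr"  [terminal]
5. n2.hot = 28  [28]
6. n2.off = true  [B.cnt > 24]
7. n1.fin = 20  [20]
8. n5.cnt = 0  [0]
9. n6.ok = "yy"  [terminal]
10. n7.acc = true  [terminal]
11. n8.ok = "nq"  [terminal]
12. n5.hot = 30  [B.cnt * 2 + 30]
13. n5.off = false  [B.cnt > 0]
14. n4.lim = 12  [B.hot * -2 + 72]
15. n4.cnt = -8  [B.hot - 38]
16. n10.ok = "pr"  [terminal]
17. n9.lim = 5  [len(a.ok) + 3]
18. n9.cnt = 6  [len(a.ok) + 4]
19. n0.lim = 14  [S₁.lim + 2]
20. n0.cnt = -2  [A.fin + S₁.lim - 34]

14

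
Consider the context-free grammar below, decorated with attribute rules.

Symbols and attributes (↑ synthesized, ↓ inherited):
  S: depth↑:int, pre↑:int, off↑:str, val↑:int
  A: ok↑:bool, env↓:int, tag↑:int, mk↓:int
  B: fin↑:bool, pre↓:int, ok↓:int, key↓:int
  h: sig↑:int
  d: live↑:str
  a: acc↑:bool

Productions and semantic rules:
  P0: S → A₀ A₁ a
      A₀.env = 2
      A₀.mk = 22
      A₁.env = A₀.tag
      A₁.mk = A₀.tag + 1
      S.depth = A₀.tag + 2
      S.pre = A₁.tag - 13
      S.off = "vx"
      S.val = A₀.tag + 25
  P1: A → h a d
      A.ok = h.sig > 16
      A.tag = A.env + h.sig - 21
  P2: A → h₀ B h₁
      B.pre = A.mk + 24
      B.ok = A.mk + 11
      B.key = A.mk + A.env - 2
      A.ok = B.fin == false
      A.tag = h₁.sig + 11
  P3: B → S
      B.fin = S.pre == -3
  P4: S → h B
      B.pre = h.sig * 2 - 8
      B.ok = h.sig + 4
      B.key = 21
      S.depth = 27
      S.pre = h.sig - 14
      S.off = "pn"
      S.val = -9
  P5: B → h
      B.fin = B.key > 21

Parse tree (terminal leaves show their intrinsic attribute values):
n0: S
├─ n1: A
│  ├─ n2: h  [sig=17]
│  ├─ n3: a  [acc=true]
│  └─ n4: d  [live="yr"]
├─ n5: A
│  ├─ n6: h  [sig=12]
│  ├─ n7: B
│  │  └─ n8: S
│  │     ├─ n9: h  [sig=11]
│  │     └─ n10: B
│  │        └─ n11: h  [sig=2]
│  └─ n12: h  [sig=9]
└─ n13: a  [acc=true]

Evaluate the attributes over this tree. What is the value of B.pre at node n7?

23

1. n1.env = 2  [2]
2. n1.mk = 22  [22]
3. n2.sig = 17  [terminal]
4. n3.acc = true  [terminal]
5. n4.live = "yr"  [terminal]
6. n1.ok = true  [h.sig > 16]
7. n1.tag = -2  [A.env + h.sig - 21]
8. n5.env = -2  [A₀.tag]
9. n5.mk = -1  [A₀.tag + 1]
10. n6.sig = 12  [terminal]
11. n7.pre = 23  [A.mk + 24]
12. n7.ok = 10  [A.mk + 11]
13. n7.key = -5  [A.mk + A.env - 2]
14. n9.sig = 11  [terminal]
15. n10.pre = 14  [h.sig * 2 - 8]
16. n10.ok = 15  [h.sig + 4]
17. n10.key = 21  [21]
18. n11.sig = 2  [terminal]
19. n10.fin = false  [B.key > 21]
20. n8.depth = 27  [27]
21. n8.pre = -3  [h.sig - 14]
22. n8.off = "pn"  ["pn"]
23. n8.val = -9  [-9]
24. n7.fin = true  [S.pre == -3]
25. n12.sig = 9  [terminal]
26. n5.ok = false  [B.fin == false]
27. n5.tag = 20  [h₁.sig + 11]
28. n13.acc = true  [terminal]
29. n0.depth = 0  [A₀.tag + 2]
30. n0.pre = 7  [A₁.tag - 13]
31. n0.off = "vx"  ["vx"]
32. n0.val = 23  [A₀.tag + 25]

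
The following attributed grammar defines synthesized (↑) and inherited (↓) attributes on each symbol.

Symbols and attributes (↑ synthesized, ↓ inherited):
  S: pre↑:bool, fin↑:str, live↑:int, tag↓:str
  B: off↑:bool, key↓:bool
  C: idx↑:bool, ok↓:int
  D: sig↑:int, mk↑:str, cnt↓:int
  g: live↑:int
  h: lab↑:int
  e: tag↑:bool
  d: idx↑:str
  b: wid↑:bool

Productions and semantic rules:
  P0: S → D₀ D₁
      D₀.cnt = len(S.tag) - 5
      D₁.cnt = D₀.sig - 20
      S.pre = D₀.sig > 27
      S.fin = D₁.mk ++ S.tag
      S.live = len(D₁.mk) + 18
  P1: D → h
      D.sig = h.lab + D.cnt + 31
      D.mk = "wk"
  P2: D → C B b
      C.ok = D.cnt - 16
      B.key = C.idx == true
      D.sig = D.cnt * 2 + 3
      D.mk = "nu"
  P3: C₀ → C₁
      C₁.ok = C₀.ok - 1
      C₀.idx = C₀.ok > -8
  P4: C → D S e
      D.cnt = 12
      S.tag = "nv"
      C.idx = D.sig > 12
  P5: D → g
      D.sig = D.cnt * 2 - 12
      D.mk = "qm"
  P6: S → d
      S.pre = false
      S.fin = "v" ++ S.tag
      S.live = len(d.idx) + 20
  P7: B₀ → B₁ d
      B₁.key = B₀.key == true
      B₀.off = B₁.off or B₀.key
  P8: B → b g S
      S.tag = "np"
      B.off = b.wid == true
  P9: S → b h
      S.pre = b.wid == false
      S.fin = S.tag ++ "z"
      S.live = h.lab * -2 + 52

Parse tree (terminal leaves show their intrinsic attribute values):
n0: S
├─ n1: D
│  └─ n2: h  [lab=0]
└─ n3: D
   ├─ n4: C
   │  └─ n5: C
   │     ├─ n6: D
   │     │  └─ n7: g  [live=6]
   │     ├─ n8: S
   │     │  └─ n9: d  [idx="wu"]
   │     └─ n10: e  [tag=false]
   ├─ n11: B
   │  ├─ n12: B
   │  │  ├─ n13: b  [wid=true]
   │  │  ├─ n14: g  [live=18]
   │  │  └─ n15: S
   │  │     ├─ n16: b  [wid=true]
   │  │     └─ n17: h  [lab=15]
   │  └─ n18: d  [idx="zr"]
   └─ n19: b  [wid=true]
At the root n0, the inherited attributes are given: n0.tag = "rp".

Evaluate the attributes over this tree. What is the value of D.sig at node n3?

19

1. n0.tag = "rp"  [given at root]
2. n1.cnt = -3  [len(S.tag) - 5]
3. n2.lab = 0  [terminal]
4. n1.sig = 28  [h.lab + D.cnt + 31]
5. n1.mk = "wk"  ["wk"]
6. n3.cnt = 8  [D₀.sig - 20]
7. n4.ok = -8  [D.cnt - 16]
8. n5.ok = -9  [C₀.ok - 1]
9. n6.cnt = 12  [12]
10. n7.live = 6  [terminal]
11. n6.sig = 12  [D.cnt * 2 - 12]
12. n6.mk = "qm"  ["qm"]
13. n8.tag = "nv"  ["nv"]
14. n9.idx = "wu"  [terminal]
15. n8.pre = false  [false]
16. n8.fin = "vnv"  ["v" ++ S.tag]
17. n8.live = 22  [len(d.idx) + 20]
18. n10.tag = false  [terminal]
19. n5.idx = false  [D.sig > 12]
20. n4.idx = false  [C₀.ok > -8]
21. n11.key = false  [C.idx == true]
22. n12.key = false  [B₀.key == true]
23. n13.wid = true  [terminal]
24. n14.live = 18  [terminal]
25. n15.tag = "np"  ["np"]
26. n16.wid = true  [terminal]
27. n17.lab = 15  [terminal]
28. n15.pre = false  [b.wid == false]
29. n15.fin = "npz"  [S.tag ++ "z"]
30. n15.live = 22  [h.lab * -2 + 52]
31. n12.off = true  [b.wid == true]
32. n18.idx = "zr"  [terminal]
33. n11.off = true  [B₁.off or B₀.key]
34. n19.wid = true  [terminal]
35. n3.sig = 19  [D.cnt * 2 + 3]
36. n3.mk = "nu"  ["nu"]
37. n0.pre = true  [D₀.sig > 27]
38. n0.fin = "nurp"  [D₁.mk ++ S.tag]
39. n0.live = 20  [len(D₁.mk) + 18]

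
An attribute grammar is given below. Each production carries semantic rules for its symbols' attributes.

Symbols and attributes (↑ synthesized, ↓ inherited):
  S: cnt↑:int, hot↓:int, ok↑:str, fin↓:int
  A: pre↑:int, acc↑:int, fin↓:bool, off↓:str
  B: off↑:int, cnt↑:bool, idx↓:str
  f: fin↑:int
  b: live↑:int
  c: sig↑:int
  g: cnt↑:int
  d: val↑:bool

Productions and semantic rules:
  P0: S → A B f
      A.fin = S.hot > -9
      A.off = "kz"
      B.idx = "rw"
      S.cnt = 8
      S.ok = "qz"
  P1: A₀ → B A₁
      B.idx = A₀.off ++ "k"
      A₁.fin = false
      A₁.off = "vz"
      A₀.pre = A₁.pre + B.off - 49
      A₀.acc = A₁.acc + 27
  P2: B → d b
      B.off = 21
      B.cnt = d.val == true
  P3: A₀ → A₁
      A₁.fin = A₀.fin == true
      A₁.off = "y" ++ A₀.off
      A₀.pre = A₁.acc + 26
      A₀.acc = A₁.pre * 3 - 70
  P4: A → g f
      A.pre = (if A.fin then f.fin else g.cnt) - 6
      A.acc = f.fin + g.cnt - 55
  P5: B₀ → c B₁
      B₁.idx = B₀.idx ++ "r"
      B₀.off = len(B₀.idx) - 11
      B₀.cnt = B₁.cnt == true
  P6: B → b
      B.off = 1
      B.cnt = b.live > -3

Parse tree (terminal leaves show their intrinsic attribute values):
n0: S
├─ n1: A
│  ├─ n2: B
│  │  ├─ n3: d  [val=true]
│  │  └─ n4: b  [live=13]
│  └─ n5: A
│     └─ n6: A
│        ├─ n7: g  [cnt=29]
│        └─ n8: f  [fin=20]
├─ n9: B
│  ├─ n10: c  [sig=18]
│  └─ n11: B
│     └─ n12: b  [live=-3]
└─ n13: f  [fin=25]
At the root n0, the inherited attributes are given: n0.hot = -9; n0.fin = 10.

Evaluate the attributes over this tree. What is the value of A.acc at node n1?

1. n0.hot = -9  [given at root]
2. n0.fin = 10  [given at root]
3. n1.fin = false  [S.hot > -9]
4. n1.off = "kz"  ["kz"]
5. n2.idx = "kzk"  [A₀.off ++ "k"]
6. n3.val = true  [terminal]
7. n4.live = 13  [terminal]
8. n2.off = 21  [21]
9. n2.cnt = true  [d.val == true]
10. n5.fin = false  [false]
11. n5.off = "vz"  ["vz"]
12. n6.fin = false  [A₀.fin == true]
13. n6.off = "yvz"  ["y" ++ A₀.off]
14. n7.cnt = 29  [terminal]
15. n8.fin = 20  [terminal]
16. n6.pre = 23  [(if A.fin then f.fin else g.cnt) - 6]
17. n6.acc = -6  [f.fin + g.cnt - 55]
18. n5.pre = 20  [A₁.acc + 26]
19. n5.acc = -1  [A₁.pre * 3 - 70]
20. n1.pre = -8  [A₁.pre + B.off - 49]
21. n1.acc = 26  [A₁.acc + 27]
22. n9.idx = "rw"  ["rw"]
23. n10.sig = 18  [terminal]
24. n11.idx = "rwr"  [B₀.idx ++ "r"]
25. n12.live = -3  [terminal]
26. n11.off = 1  [1]
27. n11.cnt = false  [b.live > -3]
28. n9.off = -9  [len(B₀.idx) - 11]
29. n9.cnt = false  [B₁.cnt == true]
30. n13.fin = 25  [terminal]
31. n0.cnt = 8  [8]
32. n0.ok = "qz"  ["qz"]

26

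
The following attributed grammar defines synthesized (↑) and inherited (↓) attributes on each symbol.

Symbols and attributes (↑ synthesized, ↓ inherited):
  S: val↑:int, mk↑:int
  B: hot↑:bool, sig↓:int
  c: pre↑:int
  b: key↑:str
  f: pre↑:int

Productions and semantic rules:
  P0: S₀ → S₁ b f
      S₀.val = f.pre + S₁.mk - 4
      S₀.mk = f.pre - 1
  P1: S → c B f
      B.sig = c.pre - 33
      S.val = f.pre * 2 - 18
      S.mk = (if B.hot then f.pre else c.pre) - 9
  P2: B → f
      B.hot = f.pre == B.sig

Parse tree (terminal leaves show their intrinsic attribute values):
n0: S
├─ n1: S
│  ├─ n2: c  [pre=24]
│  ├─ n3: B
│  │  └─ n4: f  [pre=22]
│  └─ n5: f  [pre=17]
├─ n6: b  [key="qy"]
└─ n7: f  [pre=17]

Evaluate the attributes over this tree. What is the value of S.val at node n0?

28

1. n2.pre = 24  [terminal]
2. n3.sig = -9  [c.pre - 33]
3. n4.pre = 22  [terminal]
4. n3.hot = false  [f.pre == B.sig]
5. n5.pre = 17  [terminal]
6. n1.val = 16  [f.pre * 2 - 18]
7. n1.mk = 15  [(if B.hot then f.pre else c.pre) - 9]
8. n6.key = "qy"  [terminal]
9. n7.pre = 17  [terminal]
10. n0.val = 28  [f.pre + S₁.mk - 4]
11. n0.mk = 16  [f.pre - 1]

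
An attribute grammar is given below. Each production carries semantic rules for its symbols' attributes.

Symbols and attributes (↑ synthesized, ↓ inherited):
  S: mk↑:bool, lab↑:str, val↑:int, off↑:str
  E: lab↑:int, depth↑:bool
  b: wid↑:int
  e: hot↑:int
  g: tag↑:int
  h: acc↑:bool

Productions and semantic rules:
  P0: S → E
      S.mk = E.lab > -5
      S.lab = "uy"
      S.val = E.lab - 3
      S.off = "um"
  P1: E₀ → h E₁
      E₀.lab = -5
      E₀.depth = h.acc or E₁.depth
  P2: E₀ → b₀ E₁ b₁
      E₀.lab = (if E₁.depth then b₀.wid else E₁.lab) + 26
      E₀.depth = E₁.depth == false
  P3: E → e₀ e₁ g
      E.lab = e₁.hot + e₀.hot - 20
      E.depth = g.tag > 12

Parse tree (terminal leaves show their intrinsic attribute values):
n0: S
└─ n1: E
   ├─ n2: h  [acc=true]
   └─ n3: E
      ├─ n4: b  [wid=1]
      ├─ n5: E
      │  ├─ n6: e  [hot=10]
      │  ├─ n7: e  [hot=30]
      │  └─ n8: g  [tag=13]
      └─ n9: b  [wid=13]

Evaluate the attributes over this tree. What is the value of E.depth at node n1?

true

1. n2.acc = true  [terminal]
2. n4.wid = 1  [terminal]
3. n6.hot = 10  [terminal]
4. n7.hot = 30  [terminal]
5. n8.tag = 13  [terminal]
6. n5.lab = 20  [e₁.hot + e₀.hot - 20]
7. n5.depth = true  [g.tag > 12]
8. n9.wid = 13  [terminal]
9. n3.lab = 27  [(if E₁.depth then b₀.wid else E₁.lab) + 26]
10. n3.depth = false  [E₁.depth == false]
11. n1.lab = -5  [-5]
12. n1.depth = true  [h.acc or E₁.depth]
13. n0.mk = false  [E.lab > -5]
14. n0.lab = "uy"  ["uy"]
15. n0.val = -8  [E.lab - 3]
16. n0.off = "um"  ["um"]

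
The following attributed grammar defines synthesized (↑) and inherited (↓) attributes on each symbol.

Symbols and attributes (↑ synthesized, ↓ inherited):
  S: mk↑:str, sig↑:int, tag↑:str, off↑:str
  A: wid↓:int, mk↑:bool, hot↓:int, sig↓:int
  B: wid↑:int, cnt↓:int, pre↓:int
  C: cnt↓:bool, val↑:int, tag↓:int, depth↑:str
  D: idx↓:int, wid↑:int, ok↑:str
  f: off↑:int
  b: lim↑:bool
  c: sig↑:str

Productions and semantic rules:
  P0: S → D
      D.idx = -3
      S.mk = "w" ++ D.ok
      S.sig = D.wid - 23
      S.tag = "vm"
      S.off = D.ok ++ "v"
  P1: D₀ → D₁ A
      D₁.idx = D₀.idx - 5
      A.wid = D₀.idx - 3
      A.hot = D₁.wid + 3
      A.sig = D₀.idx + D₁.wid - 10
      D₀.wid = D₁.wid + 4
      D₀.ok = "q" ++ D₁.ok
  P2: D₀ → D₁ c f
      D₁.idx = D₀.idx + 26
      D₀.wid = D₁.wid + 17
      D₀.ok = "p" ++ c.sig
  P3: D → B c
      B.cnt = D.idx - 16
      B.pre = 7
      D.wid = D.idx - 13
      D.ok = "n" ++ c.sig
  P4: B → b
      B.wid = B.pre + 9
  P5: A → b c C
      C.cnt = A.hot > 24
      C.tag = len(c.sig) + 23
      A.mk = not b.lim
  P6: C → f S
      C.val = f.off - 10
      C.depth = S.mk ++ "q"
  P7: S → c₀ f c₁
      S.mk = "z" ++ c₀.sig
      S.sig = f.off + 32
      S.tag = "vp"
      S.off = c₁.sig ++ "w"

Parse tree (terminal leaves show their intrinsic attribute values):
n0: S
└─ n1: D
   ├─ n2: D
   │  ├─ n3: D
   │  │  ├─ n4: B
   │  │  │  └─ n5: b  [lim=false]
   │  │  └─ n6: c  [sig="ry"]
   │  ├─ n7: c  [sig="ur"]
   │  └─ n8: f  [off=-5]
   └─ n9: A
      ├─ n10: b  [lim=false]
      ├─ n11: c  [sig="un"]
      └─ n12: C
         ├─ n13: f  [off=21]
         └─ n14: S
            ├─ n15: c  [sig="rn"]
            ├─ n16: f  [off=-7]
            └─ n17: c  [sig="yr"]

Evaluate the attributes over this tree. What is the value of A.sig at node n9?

9

1. n1.idx = -3  [-3]
2. n2.idx = -8  [D₀.idx - 5]
3. n3.idx = 18  [D₀.idx + 26]
4. n4.cnt = 2  [D.idx - 16]
5. n4.pre = 7  [7]
6. n5.lim = false  [terminal]
7. n4.wid = 16  [B.pre + 9]
8. n6.sig = "ry"  [terminal]
9. n3.wid = 5  [D.idx - 13]
10. n3.ok = "nry"  ["n" ++ c.sig]
11. n7.sig = "ur"  [terminal]
12. n8.off = -5  [terminal]
13. n2.wid = 22  [D₁.wid + 17]
14. n2.ok = "pur"  ["p" ++ c.sig]
15. n9.wid = -6  [D₀.idx - 3]
16. n9.hot = 25  [D₁.wid + 3]
17. n9.sig = 9  [D₀.idx + D₁.wid - 10]
18. n10.lim = false  [terminal]
19. n11.sig = "un"  [terminal]
20. n12.cnt = true  [A.hot > 24]
21. n12.tag = 25  [len(c.sig) + 23]
22. n13.off = 21  [terminal]
23. n15.sig = "rn"  [terminal]
24. n16.off = -7  [terminal]
25. n17.sig = "yr"  [terminal]
26. n14.mk = "zrn"  ["z" ++ c₀.sig]
27. n14.sig = 25  [f.off + 32]
28. n14.tag = "vp"  ["vp"]
29. n14.off = "yrw"  [c₁.sig ++ "w"]
30. n12.val = 11  [f.off - 10]
31. n12.depth = "zrnq"  [S.mk ++ "q"]
32. n9.mk = true  [not b.lim]
33. n1.wid = 26  [D₁.wid + 4]
34. n1.ok = "qpur"  ["q" ++ D₁.ok]
35. n0.mk = "wqpur"  ["w" ++ D.ok]
36. n0.sig = 3  [D.wid - 23]
37. n0.tag = "vm"  ["vm"]
38. n0.off = "qpurv"  [D.ok ++ "v"]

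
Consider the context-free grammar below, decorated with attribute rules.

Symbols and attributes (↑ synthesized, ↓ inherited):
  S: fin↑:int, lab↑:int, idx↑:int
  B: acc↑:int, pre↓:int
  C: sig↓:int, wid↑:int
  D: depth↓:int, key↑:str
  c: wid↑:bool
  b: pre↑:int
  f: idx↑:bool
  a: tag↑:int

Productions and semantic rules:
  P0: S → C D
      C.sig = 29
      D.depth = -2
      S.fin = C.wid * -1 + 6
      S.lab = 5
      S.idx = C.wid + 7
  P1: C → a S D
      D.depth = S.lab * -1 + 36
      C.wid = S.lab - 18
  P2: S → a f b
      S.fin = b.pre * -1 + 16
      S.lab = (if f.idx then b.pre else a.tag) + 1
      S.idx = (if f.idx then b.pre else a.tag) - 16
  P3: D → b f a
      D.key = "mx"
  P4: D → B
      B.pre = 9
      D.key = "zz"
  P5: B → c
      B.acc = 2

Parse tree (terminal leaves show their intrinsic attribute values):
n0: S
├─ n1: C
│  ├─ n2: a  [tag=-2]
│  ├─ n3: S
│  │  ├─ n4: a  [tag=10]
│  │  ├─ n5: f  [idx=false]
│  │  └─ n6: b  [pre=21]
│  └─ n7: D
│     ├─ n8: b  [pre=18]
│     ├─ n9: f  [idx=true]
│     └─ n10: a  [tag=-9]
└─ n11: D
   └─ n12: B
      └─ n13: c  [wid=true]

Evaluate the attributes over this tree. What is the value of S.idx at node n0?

0

1. n1.sig = 29  [29]
2. n2.tag = -2  [terminal]
3. n4.tag = 10  [terminal]
4. n5.idx = false  [terminal]
5. n6.pre = 21  [terminal]
6. n3.fin = -5  [b.pre * -1 + 16]
7. n3.lab = 11  [(if f.idx then b.pre else a.tag) + 1]
8. n3.idx = -6  [(if f.idx then b.pre else a.tag) - 16]
9. n7.depth = 25  [S.lab * -1 + 36]
10. n8.pre = 18  [terminal]
11. n9.idx = true  [terminal]
12. n10.tag = -9  [terminal]
13. n7.key = "mx"  ["mx"]
14. n1.wid = -7  [S.lab - 18]
15. n11.depth = -2  [-2]
16. n12.pre = 9  [9]
17. n13.wid = true  [terminal]
18. n12.acc = 2  [2]
19. n11.key = "zz"  ["zz"]
20. n0.fin = 13  [C.wid * -1 + 6]
21. n0.lab = 5  [5]
22. n0.idx = 0  [C.wid + 7]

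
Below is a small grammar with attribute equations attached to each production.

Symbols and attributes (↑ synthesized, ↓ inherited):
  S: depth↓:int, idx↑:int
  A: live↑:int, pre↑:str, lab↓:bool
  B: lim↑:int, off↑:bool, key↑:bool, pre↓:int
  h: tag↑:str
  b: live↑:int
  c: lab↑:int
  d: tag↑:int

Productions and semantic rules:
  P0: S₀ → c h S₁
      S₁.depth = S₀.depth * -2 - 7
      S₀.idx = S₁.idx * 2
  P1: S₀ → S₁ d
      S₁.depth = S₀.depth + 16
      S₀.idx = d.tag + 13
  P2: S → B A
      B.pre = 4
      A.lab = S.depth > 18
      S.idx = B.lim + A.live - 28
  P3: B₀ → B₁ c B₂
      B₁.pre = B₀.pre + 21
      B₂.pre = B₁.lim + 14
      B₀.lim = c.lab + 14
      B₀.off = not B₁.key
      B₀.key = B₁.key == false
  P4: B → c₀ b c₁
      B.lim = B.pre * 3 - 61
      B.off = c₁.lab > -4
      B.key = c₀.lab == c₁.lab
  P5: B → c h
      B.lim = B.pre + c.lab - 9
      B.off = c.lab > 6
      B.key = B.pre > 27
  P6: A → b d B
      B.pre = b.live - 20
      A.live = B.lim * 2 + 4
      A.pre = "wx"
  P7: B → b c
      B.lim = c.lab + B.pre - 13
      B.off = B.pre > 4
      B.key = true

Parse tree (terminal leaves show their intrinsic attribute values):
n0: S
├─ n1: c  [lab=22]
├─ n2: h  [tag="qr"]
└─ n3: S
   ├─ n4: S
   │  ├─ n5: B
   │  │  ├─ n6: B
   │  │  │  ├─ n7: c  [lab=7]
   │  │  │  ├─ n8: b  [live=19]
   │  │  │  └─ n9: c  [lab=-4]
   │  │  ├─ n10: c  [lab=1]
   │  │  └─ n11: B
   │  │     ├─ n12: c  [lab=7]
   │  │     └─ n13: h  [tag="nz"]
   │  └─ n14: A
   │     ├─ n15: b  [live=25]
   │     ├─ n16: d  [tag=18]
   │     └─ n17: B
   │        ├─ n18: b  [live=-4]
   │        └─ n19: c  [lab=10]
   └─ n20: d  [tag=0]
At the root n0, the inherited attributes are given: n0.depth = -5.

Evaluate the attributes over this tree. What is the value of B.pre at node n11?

28

1. n0.depth = -5  [given at root]
2. n1.lab = 22  [terminal]
3. n2.tag = "qr"  [terminal]
4. n3.depth = 3  [S₀.depth * -2 - 7]
5. n4.depth = 19  [S₀.depth + 16]
6. n5.pre = 4  [4]
7. n6.pre = 25  [B₀.pre + 21]
8. n7.lab = 7  [terminal]
9. n8.live = 19  [terminal]
10. n9.lab = -4  [terminal]
11. n6.lim = 14  [B.pre * 3 - 61]
12. n6.off = false  [c₁.lab > -4]
13. n6.key = false  [c₀.lab == c₁.lab]
14. n10.lab = 1  [terminal]
15. n11.pre = 28  [B₁.lim + 14]
16. n12.lab = 7  [terminal]
17. n13.tag = "nz"  [terminal]
18. n11.lim = 26  [B.pre + c.lab - 9]
19. n11.off = true  [c.lab > 6]
20. n11.key = true  [B.pre > 27]
21. n5.lim = 15  [c.lab + 14]
22. n5.off = true  [not B₁.key]
23. n5.key = true  [B₁.key == false]
24. n14.lab = true  [S.depth > 18]
25. n15.live = 25  [terminal]
26. n16.tag = 18  [terminal]
27. n17.pre = 5  [b.live - 20]
28. n18.live = -4  [terminal]
29. n19.lab = 10  [terminal]
30. n17.lim = 2  [c.lab + B.pre - 13]
31. n17.off = true  [B.pre > 4]
32. n17.key = true  [true]
33. n14.live = 8  [B.lim * 2 + 4]
34. n14.pre = "wx"  ["wx"]
35. n4.idx = -5  [B.lim + A.live - 28]
36. n20.tag = 0  [terminal]
37. n3.idx = 13  [d.tag + 13]
38. n0.idx = 26  [S₁.idx * 2]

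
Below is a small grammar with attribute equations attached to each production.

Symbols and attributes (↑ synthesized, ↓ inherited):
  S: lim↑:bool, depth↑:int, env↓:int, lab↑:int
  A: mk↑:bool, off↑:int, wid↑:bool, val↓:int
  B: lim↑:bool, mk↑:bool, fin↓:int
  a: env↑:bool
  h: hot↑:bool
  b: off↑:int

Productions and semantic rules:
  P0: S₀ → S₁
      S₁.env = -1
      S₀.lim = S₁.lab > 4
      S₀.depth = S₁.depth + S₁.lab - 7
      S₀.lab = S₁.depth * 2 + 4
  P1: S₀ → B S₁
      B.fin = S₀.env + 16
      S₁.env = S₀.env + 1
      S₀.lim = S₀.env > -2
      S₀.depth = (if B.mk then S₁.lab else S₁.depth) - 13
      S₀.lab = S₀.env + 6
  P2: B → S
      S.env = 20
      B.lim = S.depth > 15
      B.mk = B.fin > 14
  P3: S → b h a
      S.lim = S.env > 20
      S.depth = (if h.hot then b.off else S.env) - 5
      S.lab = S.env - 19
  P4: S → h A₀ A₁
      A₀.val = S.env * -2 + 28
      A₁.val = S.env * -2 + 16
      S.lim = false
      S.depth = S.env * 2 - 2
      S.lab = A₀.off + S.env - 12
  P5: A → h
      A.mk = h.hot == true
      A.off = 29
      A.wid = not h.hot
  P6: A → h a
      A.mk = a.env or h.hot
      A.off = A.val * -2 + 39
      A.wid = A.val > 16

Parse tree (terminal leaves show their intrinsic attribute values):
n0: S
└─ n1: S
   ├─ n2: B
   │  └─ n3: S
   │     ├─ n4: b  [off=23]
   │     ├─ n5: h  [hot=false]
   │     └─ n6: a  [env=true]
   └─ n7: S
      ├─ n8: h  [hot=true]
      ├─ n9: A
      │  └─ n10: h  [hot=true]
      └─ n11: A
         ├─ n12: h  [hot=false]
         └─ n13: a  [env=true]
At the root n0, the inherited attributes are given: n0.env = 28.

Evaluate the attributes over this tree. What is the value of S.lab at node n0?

12

1. n0.env = 28  [given at root]
2. n1.env = -1  [-1]
3. n2.fin = 15  [S₀.env + 16]
4. n3.env = 20  [20]
5. n4.off = 23  [terminal]
6. n5.hot = false  [terminal]
7. n6.env = true  [terminal]
8. n3.lim = false  [S.env > 20]
9. n3.depth = 15  [(if h.hot then b.off else S.env) - 5]
10. n3.lab = 1  [S.env - 19]
11. n2.lim = false  [S.depth > 15]
12. n2.mk = true  [B.fin > 14]
13. n7.env = 0  [S₀.env + 1]
14. n8.hot = true  [terminal]
15. n9.val = 28  [S.env * -2 + 28]
16. n10.hot = true  [terminal]
17. n9.mk = true  [h.hot == true]
18. n9.off = 29  [29]
19. n9.wid = false  [not h.hot]
20. n11.val = 16  [S.env * -2 + 16]
21. n12.hot = false  [terminal]
22. n13.env = true  [terminal]
23. n11.mk = true  [a.env or h.hot]
24. n11.off = 7  [A.val * -2 + 39]
25. n11.wid = false  [A.val > 16]
26. n7.lim = false  [false]
27. n7.depth = -2  [S.env * 2 - 2]
28. n7.lab = 17  [A₀.off + S.env - 12]
29. n1.lim = true  [S₀.env > -2]
30. n1.depth = 4  [(if B.mk then S₁.lab else S₁.depth) - 13]
31. n1.lab = 5  [S₀.env + 6]
32. n0.lim = true  [S₁.lab > 4]
33. n0.depth = 2  [S₁.depth + S₁.lab - 7]
34. n0.lab = 12  [S₁.depth * 2 + 4]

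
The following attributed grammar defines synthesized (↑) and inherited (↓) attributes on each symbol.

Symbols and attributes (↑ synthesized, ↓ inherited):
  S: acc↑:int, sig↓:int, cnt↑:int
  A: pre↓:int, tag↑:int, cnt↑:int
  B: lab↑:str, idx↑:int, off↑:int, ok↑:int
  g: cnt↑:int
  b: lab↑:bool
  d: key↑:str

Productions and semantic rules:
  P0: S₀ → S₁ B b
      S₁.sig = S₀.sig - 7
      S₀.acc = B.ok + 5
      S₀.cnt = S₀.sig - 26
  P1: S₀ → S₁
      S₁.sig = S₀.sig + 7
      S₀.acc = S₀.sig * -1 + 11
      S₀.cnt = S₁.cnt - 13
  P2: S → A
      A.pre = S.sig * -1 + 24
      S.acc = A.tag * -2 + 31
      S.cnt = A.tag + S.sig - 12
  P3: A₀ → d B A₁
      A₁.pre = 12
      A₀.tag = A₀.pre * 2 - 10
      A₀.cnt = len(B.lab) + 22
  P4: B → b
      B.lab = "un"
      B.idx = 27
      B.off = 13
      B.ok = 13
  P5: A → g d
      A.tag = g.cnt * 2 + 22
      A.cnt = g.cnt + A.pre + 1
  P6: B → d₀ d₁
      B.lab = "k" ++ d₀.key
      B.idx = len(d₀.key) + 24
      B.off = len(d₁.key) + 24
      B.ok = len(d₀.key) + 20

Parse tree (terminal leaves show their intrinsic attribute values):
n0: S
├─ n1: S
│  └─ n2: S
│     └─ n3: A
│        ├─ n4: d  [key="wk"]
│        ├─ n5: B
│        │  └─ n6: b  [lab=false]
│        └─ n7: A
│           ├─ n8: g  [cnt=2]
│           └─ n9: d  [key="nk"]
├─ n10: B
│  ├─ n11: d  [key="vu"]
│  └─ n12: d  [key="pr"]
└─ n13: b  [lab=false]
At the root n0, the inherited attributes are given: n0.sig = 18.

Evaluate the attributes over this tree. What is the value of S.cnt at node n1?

-5

1. n0.sig = 18  [given at root]
2. n1.sig = 11  [S₀.sig - 7]
3. n2.sig = 18  [S₀.sig + 7]
4. n3.pre = 6  [S.sig * -1 + 24]
5. n4.key = "wk"  [terminal]
6. n6.lab = false  [terminal]
7. n5.lab = "un"  ["un"]
8. n5.idx = 27  [27]
9. n5.off = 13  [13]
10. n5.ok = 13  [13]
11. n7.pre = 12  [12]
12. n8.cnt = 2  [terminal]
13. n9.key = "nk"  [terminal]
14. n7.tag = 26  [g.cnt * 2 + 22]
15. n7.cnt = 15  [g.cnt + A.pre + 1]
16. n3.tag = 2  [A₀.pre * 2 - 10]
17. n3.cnt = 24  [len(B.lab) + 22]
18. n2.acc = 27  [A.tag * -2 + 31]
19. n2.cnt = 8  [A.tag + S.sig - 12]
20. n1.acc = 0  [S₀.sig * -1 + 11]
21. n1.cnt = -5  [S₁.cnt - 13]
22. n11.key = "vu"  [terminal]
23. n12.key = "pr"  [terminal]
24. n10.lab = "kvu"  ["k" ++ d₀.key]
25. n10.idx = 26  [len(d₀.key) + 24]
26. n10.off = 26  [len(d₁.key) + 24]
27. n10.ok = 22  [len(d₀.key) + 20]
28. n13.lab = false  [terminal]
29. n0.acc = 27  [B.ok + 5]
30. n0.cnt = -8  [S₀.sig - 26]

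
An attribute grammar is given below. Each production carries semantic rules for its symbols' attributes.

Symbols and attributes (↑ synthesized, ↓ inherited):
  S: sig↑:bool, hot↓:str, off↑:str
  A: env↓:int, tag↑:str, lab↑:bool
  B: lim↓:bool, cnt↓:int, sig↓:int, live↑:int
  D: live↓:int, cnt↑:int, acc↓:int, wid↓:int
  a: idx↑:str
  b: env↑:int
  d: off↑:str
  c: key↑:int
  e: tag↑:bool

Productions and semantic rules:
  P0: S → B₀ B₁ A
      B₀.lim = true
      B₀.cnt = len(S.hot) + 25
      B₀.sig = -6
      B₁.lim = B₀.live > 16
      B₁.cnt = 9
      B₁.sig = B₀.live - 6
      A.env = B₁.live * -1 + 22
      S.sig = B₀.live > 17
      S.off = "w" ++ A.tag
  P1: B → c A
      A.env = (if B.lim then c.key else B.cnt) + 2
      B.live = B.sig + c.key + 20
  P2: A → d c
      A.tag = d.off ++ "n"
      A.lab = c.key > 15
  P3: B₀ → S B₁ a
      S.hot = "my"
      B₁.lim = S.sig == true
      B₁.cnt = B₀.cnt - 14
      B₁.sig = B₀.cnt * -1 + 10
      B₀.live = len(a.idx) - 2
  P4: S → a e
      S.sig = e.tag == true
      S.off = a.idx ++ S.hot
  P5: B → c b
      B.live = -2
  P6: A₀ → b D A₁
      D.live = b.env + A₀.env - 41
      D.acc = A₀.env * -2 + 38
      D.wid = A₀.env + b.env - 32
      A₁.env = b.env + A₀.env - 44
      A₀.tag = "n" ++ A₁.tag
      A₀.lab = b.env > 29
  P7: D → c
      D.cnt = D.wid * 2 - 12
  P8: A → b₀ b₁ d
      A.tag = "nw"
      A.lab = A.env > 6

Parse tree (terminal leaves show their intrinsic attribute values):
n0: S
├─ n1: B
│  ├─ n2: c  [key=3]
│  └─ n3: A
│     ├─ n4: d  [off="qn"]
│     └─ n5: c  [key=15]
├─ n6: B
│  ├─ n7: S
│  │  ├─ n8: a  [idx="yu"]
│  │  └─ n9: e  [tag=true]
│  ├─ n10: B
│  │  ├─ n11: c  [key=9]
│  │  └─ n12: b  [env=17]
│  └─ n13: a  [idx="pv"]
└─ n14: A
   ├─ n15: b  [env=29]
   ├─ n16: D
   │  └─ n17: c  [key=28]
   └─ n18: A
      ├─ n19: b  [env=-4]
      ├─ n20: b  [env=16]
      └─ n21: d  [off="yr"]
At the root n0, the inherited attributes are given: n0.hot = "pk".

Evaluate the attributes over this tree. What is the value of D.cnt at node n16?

1. n0.hot = "pk"  [given at root]
2. n1.lim = true  [true]
3. n1.cnt = 27  [len(S.hot) + 25]
4. n1.sig = -6  [-6]
5. n2.key = 3  [terminal]
6. n3.env = 5  [(if B.lim then c.key else B.cnt) + 2]
7. n4.off = "qn"  [terminal]
8. n5.key = 15  [terminal]
9. n3.tag = "qnn"  [d.off ++ "n"]
10. n3.lab = false  [c.key > 15]
11. n1.live = 17  [B.sig + c.key + 20]
12. n6.lim = true  [B₀.live > 16]
13. n6.cnt = 9  [9]
14. n6.sig = 11  [B₀.live - 6]
15. n7.hot = "my"  ["my"]
16. n8.idx = "yu"  [terminal]
17. n9.tag = true  [terminal]
18. n7.sig = true  [e.tag == true]
19. n7.off = "yumy"  [a.idx ++ S.hot]
20. n10.lim = true  [S.sig == true]
21. n10.cnt = -5  [B₀.cnt - 14]
22. n10.sig = 1  [B₀.cnt * -1 + 10]
23. n11.key = 9  [terminal]
24. n12.env = 17  [terminal]
25. n10.live = -2  [-2]
26. n13.idx = "pv"  [terminal]
27. n6.live = 0  [len(a.idx) - 2]
28. n14.env = 22  [B₁.live * -1 + 22]
29. n15.env = 29  [terminal]
30. n16.live = 10  [b.env + A₀.env - 41]
31. n16.acc = -6  [A₀.env * -2 + 38]
32. n16.wid = 19  [A₀.env + b.env - 32]
33. n17.key = 28  [terminal]
34. n16.cnt = 26  [D.wid * 2 - 12]
35. n18.env = 7  [b.env + A₀.env - 44]
36. n19.env = -4  [terminal]
37. n20.env = 16  [terminal]
38. n21.off = "yr"  [terminal]
39. n18.tag = "nw"  ["nw"]
40. n18.lab = true  [A.env > 6]
41. n14.tag = "nnw"  ["n" ++ A₁.tag]
42. n14.lab = false  [b.env > 29]
43. n0.sig = false  [B₀.live > 17]
44. n0.off = "wnnw"  ["w" ++ A.tag]

26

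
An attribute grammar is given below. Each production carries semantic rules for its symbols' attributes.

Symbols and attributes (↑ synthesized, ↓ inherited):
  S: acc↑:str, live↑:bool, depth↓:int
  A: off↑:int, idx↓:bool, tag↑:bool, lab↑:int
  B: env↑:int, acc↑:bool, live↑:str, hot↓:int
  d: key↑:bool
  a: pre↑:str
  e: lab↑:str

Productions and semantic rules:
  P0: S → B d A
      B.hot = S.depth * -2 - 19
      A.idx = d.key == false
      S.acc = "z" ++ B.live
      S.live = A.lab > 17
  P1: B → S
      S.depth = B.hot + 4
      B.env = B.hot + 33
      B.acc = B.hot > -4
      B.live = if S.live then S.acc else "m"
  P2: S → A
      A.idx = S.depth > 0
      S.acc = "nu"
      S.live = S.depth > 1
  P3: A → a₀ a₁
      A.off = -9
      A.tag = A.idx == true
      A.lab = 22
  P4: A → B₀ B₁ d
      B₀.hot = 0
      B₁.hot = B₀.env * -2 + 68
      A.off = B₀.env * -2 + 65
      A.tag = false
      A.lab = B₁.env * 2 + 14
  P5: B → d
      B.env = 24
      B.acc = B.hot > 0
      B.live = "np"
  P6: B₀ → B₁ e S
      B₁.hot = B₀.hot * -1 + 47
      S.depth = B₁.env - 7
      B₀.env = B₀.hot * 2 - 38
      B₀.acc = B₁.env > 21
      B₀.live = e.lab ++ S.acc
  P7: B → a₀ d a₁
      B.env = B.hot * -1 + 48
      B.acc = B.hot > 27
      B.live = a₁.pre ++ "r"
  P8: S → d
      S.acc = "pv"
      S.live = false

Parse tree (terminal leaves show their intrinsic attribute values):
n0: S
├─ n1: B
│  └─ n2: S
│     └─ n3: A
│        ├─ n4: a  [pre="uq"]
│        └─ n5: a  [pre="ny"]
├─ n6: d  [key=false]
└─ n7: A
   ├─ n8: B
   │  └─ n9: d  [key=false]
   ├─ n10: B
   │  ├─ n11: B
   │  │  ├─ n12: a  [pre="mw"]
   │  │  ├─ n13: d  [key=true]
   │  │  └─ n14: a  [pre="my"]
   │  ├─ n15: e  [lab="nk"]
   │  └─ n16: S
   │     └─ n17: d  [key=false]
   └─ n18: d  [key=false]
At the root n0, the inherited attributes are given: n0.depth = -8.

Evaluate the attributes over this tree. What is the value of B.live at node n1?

1. n0.depth = -8  [given at root]
2. n1.hot = -3  [S.depth * -2 - 19]
3. n2.depth = 1  [B.hot + 4]
4. n3.idx = true  [S.depth > 0]
5. n4.pre = "uq"  [terminal]
6. n5.pre = "ny"  [terminal]
7. n3.off = -9  [-9]
8. n3.tag = true  [A.idx == true]
9. n3.lab = 22  [22]
10. n2.acc = "nu"  ["nu"]
11. n2.live = false  [S.depth > 1]
12. n1.env = 30  [B.hot + 33]
13. n1.acc = true  [B.hot > -4]
14. n1.live = "m"  [if S.live then S.acc else "m"]
15. n6.key = false  [terminal]
16. n7.idx = true  [d.key == false]
17. n8.hot = 0  [0]
18. n9.key = false  [terminal]
19. n8.env = 24  [24]
20. n8.acc = false  [B.hot > 0]
21. n8.live = "np"  ["np"]
22. n10.hot = 20  [B₀.env * -2 + 68]
23. n11.hot = 27  [B₀.hot * -1 + 47]
24. n12.pre = "mw"  [terminal]
25. n13.key = true  [terminal]
26. n14.pre = "my"  [terminal]
27. n11.env = 21  [B.hot * -1 + 48]
28. n11.acc = false  [B.hot > 27]
29. n11.live = "myr"  [a₁.pre ++ "r"]
30. n15.lab = "nk"  [terminal]
31. n16.depth = 14  [B₁.env - 7]
32. n17.key = false  [terminal]
33. n16.acc = "pv"  ["pv"]
34. n16.live = false  [false]
35. n10.env = 2  [B₀.hot * 2 - 38]
36. n10.acc = false  [B₁.env > 21]
37. n10.live = "nkpv"  [e.lab ++ S.acc]
38. n18.key = false  [terminal]
39. n7.off = 17  [B₀.env * -2 + 65]
40. n7.tag = false  [false]
41. n7.lab = 18  [B₁.env * 2 + 14]
42. n0.acc = "zm"  ["z" ++ B.live]
43. n0.live = true  [A.lab > 17]

"m"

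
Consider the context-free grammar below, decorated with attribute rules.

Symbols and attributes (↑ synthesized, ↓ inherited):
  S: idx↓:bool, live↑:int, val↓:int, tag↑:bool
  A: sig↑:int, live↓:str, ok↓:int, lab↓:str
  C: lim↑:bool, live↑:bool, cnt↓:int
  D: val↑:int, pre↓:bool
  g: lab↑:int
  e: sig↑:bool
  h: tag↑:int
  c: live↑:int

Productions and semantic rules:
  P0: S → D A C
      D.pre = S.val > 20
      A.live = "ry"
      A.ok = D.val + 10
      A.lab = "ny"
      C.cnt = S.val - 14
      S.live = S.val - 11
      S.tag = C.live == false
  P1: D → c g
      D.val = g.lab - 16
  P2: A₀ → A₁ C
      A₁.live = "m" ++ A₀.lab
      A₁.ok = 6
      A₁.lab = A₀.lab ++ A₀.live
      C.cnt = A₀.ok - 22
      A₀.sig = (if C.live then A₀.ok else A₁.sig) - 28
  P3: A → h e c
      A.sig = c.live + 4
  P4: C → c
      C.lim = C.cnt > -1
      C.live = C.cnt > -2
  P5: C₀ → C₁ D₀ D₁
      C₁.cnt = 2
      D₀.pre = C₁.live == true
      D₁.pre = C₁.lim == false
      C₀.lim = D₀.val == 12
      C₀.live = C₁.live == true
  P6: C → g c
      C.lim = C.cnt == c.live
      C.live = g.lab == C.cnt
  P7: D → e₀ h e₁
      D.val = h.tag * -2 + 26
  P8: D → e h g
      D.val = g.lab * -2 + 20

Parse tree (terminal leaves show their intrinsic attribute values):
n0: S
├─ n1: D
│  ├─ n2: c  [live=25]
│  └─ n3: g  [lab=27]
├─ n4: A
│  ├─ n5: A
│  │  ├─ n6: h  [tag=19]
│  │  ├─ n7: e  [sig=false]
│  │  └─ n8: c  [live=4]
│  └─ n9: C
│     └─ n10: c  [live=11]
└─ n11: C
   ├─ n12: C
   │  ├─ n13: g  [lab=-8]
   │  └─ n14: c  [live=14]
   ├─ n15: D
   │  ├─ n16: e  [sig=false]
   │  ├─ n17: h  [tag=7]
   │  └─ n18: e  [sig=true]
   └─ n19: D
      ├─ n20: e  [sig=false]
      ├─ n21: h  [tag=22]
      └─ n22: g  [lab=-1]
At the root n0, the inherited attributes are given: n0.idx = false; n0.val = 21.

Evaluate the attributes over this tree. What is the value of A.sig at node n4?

1. n0.idx = false  [given at root]
2. n0.val = 21  [given at root]
3. n1.pre = true  [S.val > 20]
4. n2.live = 25  [terminal]
5. n3.lab = 27  [terminal]
6. n1.val = 11  [g.lab - 16]
7. n4.live = "ry"  ["ry"]
8. n4.ok = 21  [D.val + 10]
9. n4.lab = "ny"  ["ny"]
10. n5.live = "mny"  ["m" ++ A₀.lab]
11. n5.ok = 6  [6]
12. n5.lab = "nyry"  [A₀.lab ++ A₀.live]
13. n6.tag = 19  [terminal]
14. n7.sig = false  [terminal]
15. n8.live = 4  [terminal]
16. n5.sig = 8  [c.live + 4]
17. n9.cnt = -1  [A₀.ok - 22]
18. n10.live = 11  [terminal]
19. n9.lim = false  [C.cnt > -1]
20. n9.live = true  [C.cnt > -2]
21. n4.sig = -7  [(if C.live then A₀.ok else A₁.sig) - 28]
22. n11.cnt = 7  [S.val - 14]
23. n12.cnt = 2  [2]
24. n13.lab = -8  [terminal]
25. n14.live = 14  [terminal]
26. n12.lim = false  [C.cnt == c.live]
27. n12.live = false  [g.lab == C.cnt]
28. n15.pre = false  [C₁.live == true]
29. n16.sig = false  [terminal]
30. n17.tag = 7  [terminal]
31. n18.sig = true  [terminal]
32. n15.val = 12  [h.tag * -2 + 26]
33. n19.pre = true  [C₁.lim == false]
34. n20.sig = false  [terminal]
35. n21.tag = 22  [terminal]
36. n22.lab = -1  [terminal]
37. n19.val = 22  [g.lab * -2 + 20]
38. n11.lim = true  [D₀.val == 12]
39. n11.live = false  [C₁.live == true]
40. n0.live = 10  [S.val - 11]
41. n0.tag = true  [C.live == false]

-7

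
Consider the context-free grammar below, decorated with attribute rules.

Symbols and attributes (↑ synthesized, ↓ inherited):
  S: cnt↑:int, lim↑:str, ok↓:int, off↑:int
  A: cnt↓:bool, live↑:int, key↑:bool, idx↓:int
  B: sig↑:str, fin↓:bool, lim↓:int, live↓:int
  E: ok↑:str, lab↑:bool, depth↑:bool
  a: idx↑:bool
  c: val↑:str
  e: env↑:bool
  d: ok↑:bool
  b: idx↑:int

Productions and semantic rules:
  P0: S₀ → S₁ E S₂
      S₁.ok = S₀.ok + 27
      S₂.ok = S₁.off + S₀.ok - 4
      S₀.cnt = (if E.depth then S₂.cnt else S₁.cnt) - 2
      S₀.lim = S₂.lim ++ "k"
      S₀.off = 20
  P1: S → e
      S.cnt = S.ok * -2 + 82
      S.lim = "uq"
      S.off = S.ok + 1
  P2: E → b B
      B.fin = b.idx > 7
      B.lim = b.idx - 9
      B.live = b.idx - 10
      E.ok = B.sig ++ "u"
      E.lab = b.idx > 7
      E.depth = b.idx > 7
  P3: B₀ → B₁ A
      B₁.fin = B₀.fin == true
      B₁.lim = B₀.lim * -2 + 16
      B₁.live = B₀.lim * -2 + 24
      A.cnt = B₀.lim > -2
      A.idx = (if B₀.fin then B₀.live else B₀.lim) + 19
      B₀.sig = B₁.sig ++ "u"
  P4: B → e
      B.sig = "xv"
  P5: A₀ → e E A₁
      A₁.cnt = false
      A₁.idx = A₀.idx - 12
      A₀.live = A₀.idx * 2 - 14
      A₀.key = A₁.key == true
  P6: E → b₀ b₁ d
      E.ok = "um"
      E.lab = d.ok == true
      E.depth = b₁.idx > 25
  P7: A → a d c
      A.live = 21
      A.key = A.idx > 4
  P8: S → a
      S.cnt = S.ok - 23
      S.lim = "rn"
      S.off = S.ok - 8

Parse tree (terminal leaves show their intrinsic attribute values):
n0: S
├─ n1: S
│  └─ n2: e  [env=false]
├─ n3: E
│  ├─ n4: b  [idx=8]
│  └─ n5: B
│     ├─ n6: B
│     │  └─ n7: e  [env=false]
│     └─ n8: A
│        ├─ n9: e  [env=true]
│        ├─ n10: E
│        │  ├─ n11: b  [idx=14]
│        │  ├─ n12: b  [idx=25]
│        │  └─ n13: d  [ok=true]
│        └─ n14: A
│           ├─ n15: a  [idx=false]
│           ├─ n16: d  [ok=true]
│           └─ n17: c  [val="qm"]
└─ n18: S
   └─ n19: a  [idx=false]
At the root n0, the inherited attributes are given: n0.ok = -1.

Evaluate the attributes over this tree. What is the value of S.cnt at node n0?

-3

1. n0.ok = -1  [given at root]
2. n1.ok = 26  [S₀.ok + 27]
3. n2.env = false  [terminal]
4. n1.cnt = 30  [S.ok * -2 + 82]
5. n1.lim = "uq"  ["uq"]
6. n1.off = 27  [S.ok + 1]
7. n4.idx = 8  [terminal]
8. n5.fin = true  [b.idx > 7]
9. n5.lim = -1  [b.idx - 9]
10. n5.live = -2  [b.idx - 10]
11. n6.fin = true  [B₀.fin == true]
12. n6.lim = 18  [B₀.lim * -2 + 16]
13. n6.live = 26  [B₀.lim * -2 + 24]
14. n7.env = false  [terminal]
15. n6.sig = "xv"  ["xv"]
16. n8.cnt = true  [B₀.lim > -2]
17. n8.idx = 17  [(if B₀.fin then B₀.live else B₀.lim) + 19]
18. n9.env = true  [terminal]
19. n11.idx = 14  [terminal]
20. n12.idx = 25  [terminal]
21. n13.ok = true  [terminal]
22. n10.ok = "um"  ["um"]
23. n10.lab = true  [d.ok == true]
24. n10.depth = false  [b₁.idx > 25]
25. n14.cnt = false  [false]
26. n14.idx = 5  [A₀.idx - 12]
27. n15.idx = false  [terminal]
28. n16.ok = true  [terminal]
29. n17.val = "qm"  [terminal]
30. n14.live = 21  [21]
31. n14.key = true  [A.idx > 4]
32. n8.live = 20  [A₀.idx * 2 - 14]
33. n8.key = true  [A₁.key == true]
34. n5.sig = "xvu"  [B₁.sig ++ "u"]
35. n3.ok = "xvuu"  [B.sig ++ "u"]
36. n3.lab = true  [b.idx > 7]
37. n3.depth = true  [b.idx > 7]
38. n18.ok = 22  [S₁.off + S₀.ok - 4]
39. n19.idx = false  [terminal]
40. n18.cnt = -1  [S.ok - 23]
41. n18.lim = "rn"  ["rn"]
42. n18.off = 14  [S.ok - 8]
43. n0.cnt = -3  [(if E.depth then S₂.cnt else S₁.cnt) - 2]
44. n0.lim = "rnk"  [S₂.lim ++ "k"]
45. n0.off = 20  [20]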